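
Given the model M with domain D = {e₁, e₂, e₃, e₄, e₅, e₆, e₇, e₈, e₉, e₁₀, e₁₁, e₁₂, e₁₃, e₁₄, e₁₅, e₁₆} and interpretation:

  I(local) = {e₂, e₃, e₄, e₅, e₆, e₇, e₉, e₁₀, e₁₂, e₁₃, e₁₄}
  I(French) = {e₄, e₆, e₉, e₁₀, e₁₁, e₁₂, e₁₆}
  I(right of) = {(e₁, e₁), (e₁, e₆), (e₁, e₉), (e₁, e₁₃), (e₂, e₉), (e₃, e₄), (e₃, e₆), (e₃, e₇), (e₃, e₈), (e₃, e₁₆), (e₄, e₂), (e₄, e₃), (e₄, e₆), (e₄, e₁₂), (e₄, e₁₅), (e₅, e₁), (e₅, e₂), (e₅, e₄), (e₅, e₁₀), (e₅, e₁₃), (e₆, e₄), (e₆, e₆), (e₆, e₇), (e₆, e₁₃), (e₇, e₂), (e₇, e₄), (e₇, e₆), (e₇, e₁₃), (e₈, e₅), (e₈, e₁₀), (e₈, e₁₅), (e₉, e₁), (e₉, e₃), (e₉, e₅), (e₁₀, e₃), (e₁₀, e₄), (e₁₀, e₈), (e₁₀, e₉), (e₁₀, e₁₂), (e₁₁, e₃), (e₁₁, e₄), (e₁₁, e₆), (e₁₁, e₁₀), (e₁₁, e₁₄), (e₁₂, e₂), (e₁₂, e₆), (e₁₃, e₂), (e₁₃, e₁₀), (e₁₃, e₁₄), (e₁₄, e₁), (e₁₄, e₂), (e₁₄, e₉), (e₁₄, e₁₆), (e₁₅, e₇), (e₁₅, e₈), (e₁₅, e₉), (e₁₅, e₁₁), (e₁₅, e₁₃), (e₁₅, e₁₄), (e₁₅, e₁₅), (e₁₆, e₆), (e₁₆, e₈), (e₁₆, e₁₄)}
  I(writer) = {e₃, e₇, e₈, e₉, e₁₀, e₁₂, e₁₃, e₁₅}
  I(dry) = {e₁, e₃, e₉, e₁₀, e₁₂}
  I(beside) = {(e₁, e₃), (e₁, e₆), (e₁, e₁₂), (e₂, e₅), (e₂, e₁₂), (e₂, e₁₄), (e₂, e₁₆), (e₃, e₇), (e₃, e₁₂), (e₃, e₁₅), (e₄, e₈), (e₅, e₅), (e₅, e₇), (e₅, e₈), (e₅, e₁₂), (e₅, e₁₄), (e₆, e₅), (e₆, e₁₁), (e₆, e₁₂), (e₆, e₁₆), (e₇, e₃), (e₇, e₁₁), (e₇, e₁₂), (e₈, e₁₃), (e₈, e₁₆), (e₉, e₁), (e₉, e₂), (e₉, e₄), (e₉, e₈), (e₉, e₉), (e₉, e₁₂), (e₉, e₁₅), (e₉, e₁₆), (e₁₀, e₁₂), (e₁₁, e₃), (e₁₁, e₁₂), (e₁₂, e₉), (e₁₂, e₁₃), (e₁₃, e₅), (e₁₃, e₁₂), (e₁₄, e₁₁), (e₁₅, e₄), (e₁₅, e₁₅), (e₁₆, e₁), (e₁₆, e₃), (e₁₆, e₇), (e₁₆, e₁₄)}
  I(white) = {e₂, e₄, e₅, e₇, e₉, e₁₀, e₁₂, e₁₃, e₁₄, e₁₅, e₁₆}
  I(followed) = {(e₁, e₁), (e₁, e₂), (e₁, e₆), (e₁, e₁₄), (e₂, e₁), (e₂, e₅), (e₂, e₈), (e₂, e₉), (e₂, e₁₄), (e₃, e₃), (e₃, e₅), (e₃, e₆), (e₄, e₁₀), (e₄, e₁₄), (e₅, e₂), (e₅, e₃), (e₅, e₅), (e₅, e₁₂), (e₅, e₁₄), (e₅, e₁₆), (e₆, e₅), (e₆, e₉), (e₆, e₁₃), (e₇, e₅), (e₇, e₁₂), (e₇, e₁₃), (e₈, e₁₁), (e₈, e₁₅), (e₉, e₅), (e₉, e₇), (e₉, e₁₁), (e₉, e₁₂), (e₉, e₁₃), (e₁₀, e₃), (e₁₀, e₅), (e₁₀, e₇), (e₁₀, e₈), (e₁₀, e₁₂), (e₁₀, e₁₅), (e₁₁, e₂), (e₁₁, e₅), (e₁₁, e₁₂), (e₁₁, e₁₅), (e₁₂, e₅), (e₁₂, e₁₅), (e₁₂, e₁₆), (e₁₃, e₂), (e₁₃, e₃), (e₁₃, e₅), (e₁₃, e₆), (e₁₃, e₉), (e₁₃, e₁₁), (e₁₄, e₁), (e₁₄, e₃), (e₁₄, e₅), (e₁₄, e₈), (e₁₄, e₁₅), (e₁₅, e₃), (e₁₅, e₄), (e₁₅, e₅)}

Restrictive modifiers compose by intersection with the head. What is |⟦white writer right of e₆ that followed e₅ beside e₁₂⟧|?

⟦right of e₆⟧ = {x : ⟨x, e₆⟩ ∈ ⟦right of⟧} = {e₁, e₃, e₄, e₆, e₇, e₁₁, e₁₂, e₁₆}
⟦that followed e₅⟧ = {x : ⟨x, e₅⟩ ∈ ⟦followed⟧} = {e₂, e₃, e₅, e₆, e₇, e₉, e₁₀, e₁₁, e₁₂, e₁₃, e₁₄, e₁₅}
⟦beside e₁₂⟧ = {x : ⟨x, e₁₂⟩ ∈ ⟦beside⟧} = {e₁, e₂, e₃, e₅, e₆, e₇, e₉, e₁₀, e₁₁, e₁₃}
⟦writer⟧ = {e₃, e₇, e₈, e₉, e₁₀, e₁₂, e₁₃, e₁₅}
… ∩ ⟦right of e₆⟧ = {e₃, e₇, e₈, e₉, e₁₀, e₁₂, e₁₃, e₁₅} ∩ {e₁, e₃, e₄, e₆, e₇, e₁₁, e₁₂, e₁₆} = {e₃, e₇, e₁₂}
… ∩ ⟦that followed e₅⟧ = {e₃, e₇, e₁₂} ∩ {e₂, e₃, e₅, e₆, e₇, e₉, e₁₀, e₁₁, e₁₂, e₁₃, e₁₄, e₁₅} = {e₃, e₇, e₁₂}
… ∩ ⟦beside e₁₂⟧ = {e₃, e₇, e₁₂} ∩ {e₁, e₂, e₃, e₅, e₆, e₇, e₉, e₁₀, e₁₁, e₁₃} = {e₃, e₇}
… ∩ ⟦white⟧ = {e₃, e₇} ∩ {e₂, e₄, e₅, e₇, e₉, e₁₀, e₁₂, e₁₃, e₁₄, e₁₅, e₁₆} = {e₇}
⟦white writer right of e₆ that followed e₅ beside e₁₂⟧ = {e₇}, so the cardinality is 1.

1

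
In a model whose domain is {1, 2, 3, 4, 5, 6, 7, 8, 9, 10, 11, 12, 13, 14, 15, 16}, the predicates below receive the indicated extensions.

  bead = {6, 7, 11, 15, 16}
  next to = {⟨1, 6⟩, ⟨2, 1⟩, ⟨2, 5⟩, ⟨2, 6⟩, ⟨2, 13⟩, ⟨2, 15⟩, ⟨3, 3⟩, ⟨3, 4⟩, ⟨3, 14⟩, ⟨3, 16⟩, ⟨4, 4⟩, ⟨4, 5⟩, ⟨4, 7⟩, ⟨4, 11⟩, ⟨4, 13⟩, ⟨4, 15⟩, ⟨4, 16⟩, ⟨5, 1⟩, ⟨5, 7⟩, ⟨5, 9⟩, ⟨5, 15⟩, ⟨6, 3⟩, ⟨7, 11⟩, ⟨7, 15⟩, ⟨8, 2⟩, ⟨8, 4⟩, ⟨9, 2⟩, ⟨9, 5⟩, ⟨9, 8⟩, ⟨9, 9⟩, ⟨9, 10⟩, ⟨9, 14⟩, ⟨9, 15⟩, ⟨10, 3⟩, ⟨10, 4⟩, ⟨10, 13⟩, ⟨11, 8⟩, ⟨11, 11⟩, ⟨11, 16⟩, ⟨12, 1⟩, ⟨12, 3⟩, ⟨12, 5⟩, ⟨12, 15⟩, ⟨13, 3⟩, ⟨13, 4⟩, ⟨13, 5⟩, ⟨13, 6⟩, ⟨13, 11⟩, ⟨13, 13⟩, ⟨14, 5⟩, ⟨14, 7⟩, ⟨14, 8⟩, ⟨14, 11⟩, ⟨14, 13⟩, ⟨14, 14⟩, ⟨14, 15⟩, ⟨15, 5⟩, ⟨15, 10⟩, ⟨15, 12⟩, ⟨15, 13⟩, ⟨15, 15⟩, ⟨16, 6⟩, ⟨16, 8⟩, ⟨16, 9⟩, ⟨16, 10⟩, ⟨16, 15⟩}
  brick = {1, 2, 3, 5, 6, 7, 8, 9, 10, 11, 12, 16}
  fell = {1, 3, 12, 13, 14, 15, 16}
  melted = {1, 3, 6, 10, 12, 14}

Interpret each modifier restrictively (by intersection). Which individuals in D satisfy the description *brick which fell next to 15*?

⟦which fell⟧ = ⟦fell⟧ = {1, 3, 12, 13, 14, 15, 16}
⟦next to 15⟧ = {x : ⟨x, 15⟩ ∈ ⟦next to⟧} = {2, 4, 5, 7, 9, 12, 14, 15, 16}
⟦brick⟧ = {1, 2, 3, 5, 6, 7, 8, 9, 10, 11, 12, 16}
… ∩ ⟦which fell⟧ = {1, 2, 3, 5, 6, 7, 8, 9, 10, 11, 12, 16} ∩ {1, 3, 12, 13, 14, 15, 16} = {1, 3, 12, 16}
… ∩ ⟦next to 15⟧ = {1, 3, 12, 16} ∩ {2, 4, 5, 7, 9, 12, 14, 15, 16} = {12, 16}
So ⟦brick which fell next to 15⟧ = {12, 16}.

{12, 16}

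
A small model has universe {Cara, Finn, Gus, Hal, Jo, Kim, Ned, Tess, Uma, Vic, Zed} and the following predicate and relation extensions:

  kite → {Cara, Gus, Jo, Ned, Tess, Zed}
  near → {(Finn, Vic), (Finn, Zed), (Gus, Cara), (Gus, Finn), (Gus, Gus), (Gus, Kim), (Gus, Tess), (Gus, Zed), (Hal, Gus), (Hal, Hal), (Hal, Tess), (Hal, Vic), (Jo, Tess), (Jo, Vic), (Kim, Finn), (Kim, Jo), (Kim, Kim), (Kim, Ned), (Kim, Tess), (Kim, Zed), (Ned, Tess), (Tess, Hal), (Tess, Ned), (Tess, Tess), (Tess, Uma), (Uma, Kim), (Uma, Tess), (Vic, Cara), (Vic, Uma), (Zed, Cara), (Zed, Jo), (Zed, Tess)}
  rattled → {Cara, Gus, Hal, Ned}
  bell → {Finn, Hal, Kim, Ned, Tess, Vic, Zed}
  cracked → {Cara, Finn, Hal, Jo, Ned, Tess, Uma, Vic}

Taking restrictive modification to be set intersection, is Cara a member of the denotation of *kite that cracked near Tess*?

⟦that cracked⟧ = ⟦cracked⟧ = {Cara, Finn, Hal, Jo, Ned, Tess, Uma, Vic}
⟦near Tess⟧ = {x : ⟨x, Tess⟩ ∈ ⟦near⟧} = {Gus, Hal, Jo, Kim, Ned, Tess, Uma, Zed}
⟦kite⟧ = {Cara, Gus, Jo, Ned, Tess, Zed}
… ∩ ⟦that cracked⟧ = {Cara, Gus, Jo, Ned, Tess, Zed} ∩ {Cara, Finn, Hal, Jo, Ned, Tess, Uma, Vic} = {Cara, Jo, Ned, Tess}
… ∩ ⟦near Tess⟧ = {Cara, Jo, Ned, Tess} ∩ {Gus, Hal, Jo, Kim, Ned, Tess, Uma, Zed} = {Jo, Ned, Tess}
⟦kite that cracked near Tess⟧ = {Jo, Ned, Tess}; Cara ∉ this set.

no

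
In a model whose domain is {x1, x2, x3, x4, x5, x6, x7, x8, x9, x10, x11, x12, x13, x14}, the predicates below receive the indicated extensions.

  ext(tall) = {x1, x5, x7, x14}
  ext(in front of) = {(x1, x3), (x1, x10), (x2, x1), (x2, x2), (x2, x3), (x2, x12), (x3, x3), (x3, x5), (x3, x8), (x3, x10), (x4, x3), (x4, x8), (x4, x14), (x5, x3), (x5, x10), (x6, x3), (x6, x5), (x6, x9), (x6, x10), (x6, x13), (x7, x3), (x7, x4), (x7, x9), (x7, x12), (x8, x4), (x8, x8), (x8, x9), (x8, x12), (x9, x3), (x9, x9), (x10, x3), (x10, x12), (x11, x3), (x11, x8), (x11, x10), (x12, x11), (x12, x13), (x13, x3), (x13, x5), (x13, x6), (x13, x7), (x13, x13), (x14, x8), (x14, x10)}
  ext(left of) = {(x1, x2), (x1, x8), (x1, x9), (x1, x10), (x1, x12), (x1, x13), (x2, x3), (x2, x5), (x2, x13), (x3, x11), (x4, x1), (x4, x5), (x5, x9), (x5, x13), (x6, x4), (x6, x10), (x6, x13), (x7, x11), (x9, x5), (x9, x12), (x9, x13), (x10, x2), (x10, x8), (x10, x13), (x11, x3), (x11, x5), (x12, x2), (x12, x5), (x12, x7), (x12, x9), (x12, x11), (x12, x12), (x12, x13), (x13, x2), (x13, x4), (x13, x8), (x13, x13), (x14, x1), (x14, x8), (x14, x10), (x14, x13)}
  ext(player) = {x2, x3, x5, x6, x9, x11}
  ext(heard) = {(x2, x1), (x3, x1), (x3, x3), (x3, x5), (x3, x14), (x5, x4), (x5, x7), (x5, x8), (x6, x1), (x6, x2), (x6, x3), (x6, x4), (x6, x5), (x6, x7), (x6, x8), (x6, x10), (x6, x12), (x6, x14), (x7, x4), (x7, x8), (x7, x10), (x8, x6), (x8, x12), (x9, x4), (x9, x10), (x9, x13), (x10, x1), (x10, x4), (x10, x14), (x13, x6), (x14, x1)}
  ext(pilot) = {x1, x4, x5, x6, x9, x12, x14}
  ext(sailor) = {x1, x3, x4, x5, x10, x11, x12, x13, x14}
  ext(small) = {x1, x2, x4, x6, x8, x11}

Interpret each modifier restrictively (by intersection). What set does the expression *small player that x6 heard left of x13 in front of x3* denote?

⟦that x6 heard⟧ = {x : ⟨x6, x⟩ ∈ ⟦heard⟧} = {x1, x2, x3, x4, x5, x7, x8, x10, x12, x14}
⟦left of x13⟧ = {x : ⟨x, x13⟩ ∈ ⟦left of⟧} = {x1, x2, x5, x6, x9, x10, x12, x13, x14}
⟦in front of x3⟧ = {x : ⟨x, x3⟩ ∈ ⟦in front of⟧} = {x1, x2, x3, x4, x5, x6, x7, x9, x10, x11, x13}
⟦player⟧ = {x2, x3, x5, x6, x9, x11}
… ∩ ⟦that x6 heard⟧ = {x2, x3, x5, x6, x9, x11} ∩ {x1, x2, x3, x4, x5, x7, x8, x10, x12, x14} = {x2, x3, x5}
… ∩ ⟦left of x13⟧ = {x2, x3, x5} ∩ {x1, x2, x5, x6, x9, x10, x12, x13, x14} = {x2, x5}
… ∩ ⟦in front of x3⟧ = {x2, x5} ∩ {x1, x2, x3, x4, x5, x6, x7, x9, x10, x11, x13} = {x2, x5}
… ∩ ⟦small⟧ = {x2, x5} ∩ {x1, x2, x4, x6, x8, x11} = {x2}
So ⟦small player that x6 heard left of x13 in front of x3⟧ = {x2}.

{x2}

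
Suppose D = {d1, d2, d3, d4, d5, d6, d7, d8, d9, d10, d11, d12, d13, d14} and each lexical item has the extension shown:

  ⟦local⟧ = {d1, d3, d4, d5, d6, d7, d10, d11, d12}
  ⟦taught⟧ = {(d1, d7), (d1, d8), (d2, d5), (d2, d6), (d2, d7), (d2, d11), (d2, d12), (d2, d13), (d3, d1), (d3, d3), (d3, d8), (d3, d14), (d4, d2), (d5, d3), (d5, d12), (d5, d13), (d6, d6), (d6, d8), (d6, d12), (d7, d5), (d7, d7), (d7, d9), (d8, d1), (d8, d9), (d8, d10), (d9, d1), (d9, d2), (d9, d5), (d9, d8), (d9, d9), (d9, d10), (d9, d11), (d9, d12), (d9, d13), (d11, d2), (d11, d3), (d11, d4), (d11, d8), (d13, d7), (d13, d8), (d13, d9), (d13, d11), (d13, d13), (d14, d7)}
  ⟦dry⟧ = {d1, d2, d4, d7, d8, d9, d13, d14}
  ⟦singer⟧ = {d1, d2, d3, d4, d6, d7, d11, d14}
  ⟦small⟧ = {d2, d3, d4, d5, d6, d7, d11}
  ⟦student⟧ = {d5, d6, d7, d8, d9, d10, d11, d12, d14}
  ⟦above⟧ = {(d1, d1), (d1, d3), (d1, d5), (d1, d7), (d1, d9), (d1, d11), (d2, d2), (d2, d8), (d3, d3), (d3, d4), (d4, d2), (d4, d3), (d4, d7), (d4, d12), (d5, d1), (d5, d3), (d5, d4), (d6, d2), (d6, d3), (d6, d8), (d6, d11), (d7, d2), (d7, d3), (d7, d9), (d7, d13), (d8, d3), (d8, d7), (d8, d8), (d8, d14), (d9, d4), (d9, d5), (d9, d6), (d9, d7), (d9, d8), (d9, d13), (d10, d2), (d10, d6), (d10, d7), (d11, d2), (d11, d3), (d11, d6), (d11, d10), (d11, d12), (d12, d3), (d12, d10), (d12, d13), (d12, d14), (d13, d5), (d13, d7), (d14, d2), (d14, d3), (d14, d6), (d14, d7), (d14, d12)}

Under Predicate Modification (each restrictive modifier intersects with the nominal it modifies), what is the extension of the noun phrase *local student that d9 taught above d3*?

{d5, d11, d12}

⟦that d9 taught⟧ = {x : ⟨d9, x⟩ ∈ ⟦taught⟧} = {d1, d2, d5, d8, d9, d10, d11, d12, d13}
⟦above d3⟧ = {x : ⟨x, d3⟩ ∈ ⟦above⟧} = {d1, d3, d4, d5, d6, d7, d8, d11, d12, d14}
⟦student⟧ = {d5, d6, d7, d8, d9, d10, d11, d12, d14}
… ∩ ⟦that d9 taught⟧ = {d5, d6, d7, d8, d9, d10, d11, d12, d14} ∩ {d1, d2, d5, d8, d9, d10, d11, d12, d13} = {d5, d8, d9, d10, d11, d12}
… ∩ ⟦above d3⟧ = {d5, d8, d9, d10, d11, d12} ∩ {d1, d3, d4, d5, d6, d7, d8, d11, d12, d14} = {d5, d8, d11, d12}
… ∩ ⟦local⟧ = {d5, d8, d11, d12} ∩ {d1, d3, d4, d5, d6, d7, d10, d11, d12} = {d5, d11, d12}
So ⟦local student that d9 taught above d3⟧ = {d5, d11, d12}.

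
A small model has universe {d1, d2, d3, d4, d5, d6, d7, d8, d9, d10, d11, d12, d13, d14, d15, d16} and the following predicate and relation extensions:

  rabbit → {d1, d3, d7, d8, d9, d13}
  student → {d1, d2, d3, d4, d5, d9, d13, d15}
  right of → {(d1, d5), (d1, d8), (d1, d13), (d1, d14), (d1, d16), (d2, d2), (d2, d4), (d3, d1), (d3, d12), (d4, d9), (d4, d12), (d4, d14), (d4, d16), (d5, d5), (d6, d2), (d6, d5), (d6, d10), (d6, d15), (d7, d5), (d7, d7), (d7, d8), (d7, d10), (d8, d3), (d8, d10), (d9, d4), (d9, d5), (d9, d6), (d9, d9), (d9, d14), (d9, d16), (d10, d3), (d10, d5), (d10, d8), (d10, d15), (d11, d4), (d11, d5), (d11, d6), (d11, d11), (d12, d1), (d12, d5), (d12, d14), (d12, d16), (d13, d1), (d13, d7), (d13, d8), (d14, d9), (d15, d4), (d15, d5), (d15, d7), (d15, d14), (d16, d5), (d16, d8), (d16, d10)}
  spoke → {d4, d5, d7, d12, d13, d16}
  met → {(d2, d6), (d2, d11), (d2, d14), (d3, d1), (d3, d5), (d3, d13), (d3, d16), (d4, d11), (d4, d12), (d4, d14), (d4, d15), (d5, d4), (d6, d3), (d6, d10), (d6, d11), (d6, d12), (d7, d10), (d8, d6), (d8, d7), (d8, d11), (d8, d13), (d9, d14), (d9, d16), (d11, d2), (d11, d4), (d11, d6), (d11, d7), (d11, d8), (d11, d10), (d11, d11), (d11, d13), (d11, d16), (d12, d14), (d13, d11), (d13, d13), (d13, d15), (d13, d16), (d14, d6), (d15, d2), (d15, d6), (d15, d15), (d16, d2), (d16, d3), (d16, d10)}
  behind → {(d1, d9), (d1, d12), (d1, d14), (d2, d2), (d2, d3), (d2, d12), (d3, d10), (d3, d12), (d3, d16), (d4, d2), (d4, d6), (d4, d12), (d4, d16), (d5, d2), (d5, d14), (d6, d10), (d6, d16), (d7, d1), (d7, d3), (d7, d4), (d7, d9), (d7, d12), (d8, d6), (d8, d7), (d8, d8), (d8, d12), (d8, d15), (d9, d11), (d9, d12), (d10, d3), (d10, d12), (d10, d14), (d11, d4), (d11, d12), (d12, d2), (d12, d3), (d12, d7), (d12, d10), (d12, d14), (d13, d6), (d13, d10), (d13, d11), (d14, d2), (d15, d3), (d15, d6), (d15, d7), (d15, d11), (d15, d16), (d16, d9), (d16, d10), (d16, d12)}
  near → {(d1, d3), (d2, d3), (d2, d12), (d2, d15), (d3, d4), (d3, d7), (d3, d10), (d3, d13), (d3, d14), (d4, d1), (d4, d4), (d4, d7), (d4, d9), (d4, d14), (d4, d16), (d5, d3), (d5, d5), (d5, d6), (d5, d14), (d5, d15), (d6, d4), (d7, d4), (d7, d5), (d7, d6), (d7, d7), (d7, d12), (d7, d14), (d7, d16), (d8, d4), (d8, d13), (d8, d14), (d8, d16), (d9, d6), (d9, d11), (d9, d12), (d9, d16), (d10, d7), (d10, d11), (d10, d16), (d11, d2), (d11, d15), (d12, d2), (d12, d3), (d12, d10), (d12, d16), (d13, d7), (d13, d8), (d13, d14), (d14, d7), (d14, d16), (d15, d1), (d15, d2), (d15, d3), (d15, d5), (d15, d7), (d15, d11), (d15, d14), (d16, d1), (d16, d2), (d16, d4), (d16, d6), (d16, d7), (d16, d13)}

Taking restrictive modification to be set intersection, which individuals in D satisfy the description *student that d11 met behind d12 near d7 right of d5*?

⟦that d11 met⟧ = {x : ⟨d11, x⟩ ∈ ⟦met⟧} = {d2, d4, d6, d7, d8, d10, d11, d13, d16}
⟦behind d12⟧ = {x : ⟨x, d12⟩ ∈ ⟦behind⟧} = {d1, d2, d3, d4, d7, d8, d9, d10, d11, d16}
⟦near d7⟧ = {x : ⟨x, d7⟩ ∈ ⟦near⟧} = {d3, d4, d7, d10, d13, d14, d15, d16}
⟦right of d5⟧ = {x : ⟨x, d5⟩ ∈ ⟦right of⟧} = {d1, d5, d6, d7, d9, d10, d11, d12, d15, d16}
⟦student⟧ = {d1, d2, d3, d4, d5, d9, d13, d15}
… ∩ ⟦that d11 met⟧ = {d1, d2, d3, d4, d5, d9, d13, d15} ∩ {d2, d4, d6, d7, d8, d10, d11, d13, d16} = {d2, d4, d13}
… ∩ ⟦behind d12⟧ = {d2, d4, d13} ∩ {d1, d2, d3, d4, d7, d8, d9, d10, d11, d16} = {d2, d4}
… ∩ ⟦near d7⟧ = {d2, d4} ∩ {d3, d4, d7, d10, d13, d14, d15, d16} = {d4}
… ∩ ⟦right of d5⟧ = {d4} ∩ {d1, d5, d6, d7, d9, d10, d11, d12, d15, d16} = ∅
So ⟦student that d11 met behind d12 near d7 right of d5⟧ = { }.

{ }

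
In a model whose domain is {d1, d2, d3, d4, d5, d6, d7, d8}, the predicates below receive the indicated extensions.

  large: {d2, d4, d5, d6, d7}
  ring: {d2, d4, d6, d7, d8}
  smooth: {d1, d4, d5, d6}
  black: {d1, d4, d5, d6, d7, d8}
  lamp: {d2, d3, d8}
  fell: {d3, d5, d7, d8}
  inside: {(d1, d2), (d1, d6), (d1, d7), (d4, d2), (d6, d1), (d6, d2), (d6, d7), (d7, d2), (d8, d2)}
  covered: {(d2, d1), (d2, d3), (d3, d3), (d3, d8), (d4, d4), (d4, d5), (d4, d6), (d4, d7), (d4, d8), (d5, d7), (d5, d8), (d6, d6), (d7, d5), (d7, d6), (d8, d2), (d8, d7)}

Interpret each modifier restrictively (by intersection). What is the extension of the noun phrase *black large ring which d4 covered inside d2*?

{d4, d6, d7}

⟦which d4 covered⟧ = {x : ⟨d4, x⟩ ∈ ⟦covered⟧} = {d4, d5, d6, d7, d8}
⟦inside d2⟧ = {x : ⟨x, d2⟩ ∈ ⟦inside⟧} = {d1, d4, d6, d7, d8}
⟦ring⟧ = {d2, d4, d6, d7, d8}
… ∩ ⟦which d4 covered⟧ = {d2, d4, d6, d7, d8} ∩ {d4, d5, d6, d7, d8} = {d4, d6, d7, d8}
… ∩ ⟦inside d2⟧ = {d4, d6, d7, d8} ∩ {d1, d4, d6, d7, d8} = {d4, d6, d7, d8}
… ∩ ⟦black⟧ = {d4, d6, d7, d8} ∩ {d1, d4, d5, d6, d7, d8} = {d4, d6, d7, d8}
… ∩ ⟦large⟧ = {d4, d6, d7, d8} ∩ {d2, d4, d5, d6, d7} = {d4, d6, d7}
So ⟦black large ring which d4 covered inside d2⟧ = {d4, d6, d7}.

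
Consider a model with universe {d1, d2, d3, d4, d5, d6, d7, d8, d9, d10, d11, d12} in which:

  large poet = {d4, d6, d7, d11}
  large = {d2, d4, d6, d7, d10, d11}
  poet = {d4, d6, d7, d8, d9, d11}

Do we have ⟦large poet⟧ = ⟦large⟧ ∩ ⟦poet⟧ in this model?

⟦large⟧ ∩ ⟦poet⟧ = {d2, d4, d6, d7, d10, d11} ∩ {d4, d6, d7, d8, d9, d11} = {d4, d6, d7, d11}
Observed ⟦large poet⟧ = {d4, d6, d7, d11}.
These coincide, so the modifier is intersective here.

yes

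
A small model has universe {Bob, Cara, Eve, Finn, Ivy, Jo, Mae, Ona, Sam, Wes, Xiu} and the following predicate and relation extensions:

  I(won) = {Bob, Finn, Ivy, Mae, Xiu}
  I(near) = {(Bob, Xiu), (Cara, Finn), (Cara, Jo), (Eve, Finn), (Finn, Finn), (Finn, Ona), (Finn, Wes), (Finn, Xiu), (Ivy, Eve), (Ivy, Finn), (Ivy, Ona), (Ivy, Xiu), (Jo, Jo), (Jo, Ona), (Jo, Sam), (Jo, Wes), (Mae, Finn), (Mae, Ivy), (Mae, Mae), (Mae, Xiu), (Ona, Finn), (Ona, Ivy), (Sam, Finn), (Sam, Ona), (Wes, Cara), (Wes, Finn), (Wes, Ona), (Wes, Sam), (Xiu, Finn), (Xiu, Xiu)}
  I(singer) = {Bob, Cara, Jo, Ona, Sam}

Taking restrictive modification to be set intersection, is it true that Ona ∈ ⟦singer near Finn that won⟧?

⟦near Finn⟧ = {x : ⟨x, Finn⟩ ∈ ⟦near⟧} = {Cara, Eve, Finn, Ivy, Mae, Ona, Sam, Wes, Xiu}
⟦that won⟧ = ⟦won⟧ = {Bob, Finn, Ivy, Mae, Xiu}
⟦singer⟧ = {Bob, Cara, Jo, Ona, Sam}
… ∩ ⟦near Finn⟧ = {Bob, Cara, Jo, Ona, Sam} ∩ {Cara, Eve, Finn, Ivy, Mae, Ona, Sam, Wes, Xiu} = {Cara, Ona, Sam}
… ∩ ⟦that won⟧ = {Cara, Ona, Sam} ∩ {Bob, Finn, Ivy, Mae, Xiu} = ∅
⟦singer near Finn that won⟧ = ∅; Ona ∉ this set.

no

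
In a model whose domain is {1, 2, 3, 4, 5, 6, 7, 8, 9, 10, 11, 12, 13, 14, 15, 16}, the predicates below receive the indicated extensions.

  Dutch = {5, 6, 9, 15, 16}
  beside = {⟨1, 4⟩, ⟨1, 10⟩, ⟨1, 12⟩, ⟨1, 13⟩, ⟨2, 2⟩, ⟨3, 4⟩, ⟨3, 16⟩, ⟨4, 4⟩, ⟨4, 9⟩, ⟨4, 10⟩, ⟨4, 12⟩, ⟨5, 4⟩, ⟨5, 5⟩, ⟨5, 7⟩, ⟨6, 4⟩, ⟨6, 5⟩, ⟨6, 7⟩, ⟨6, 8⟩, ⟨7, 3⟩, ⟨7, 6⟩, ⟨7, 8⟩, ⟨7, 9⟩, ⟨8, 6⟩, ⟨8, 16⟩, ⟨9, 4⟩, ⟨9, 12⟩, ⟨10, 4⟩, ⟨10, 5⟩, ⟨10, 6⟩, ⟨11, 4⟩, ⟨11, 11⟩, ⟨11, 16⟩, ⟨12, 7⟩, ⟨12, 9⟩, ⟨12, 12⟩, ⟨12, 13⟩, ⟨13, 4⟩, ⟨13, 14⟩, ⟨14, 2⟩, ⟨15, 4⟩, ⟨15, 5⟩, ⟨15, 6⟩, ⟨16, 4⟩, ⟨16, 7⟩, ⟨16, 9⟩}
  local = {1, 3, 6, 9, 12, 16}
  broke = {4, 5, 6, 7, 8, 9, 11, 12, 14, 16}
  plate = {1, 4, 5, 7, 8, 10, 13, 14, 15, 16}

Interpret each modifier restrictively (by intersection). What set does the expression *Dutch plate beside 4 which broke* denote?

⟦beside 4⟧ = {x : ⟨x, 4⟩ ∈ ⟦beside⟧} = {1, 3, 4, 5, 6, 9, 10, 11, 13, 15, 16}
⟦which broke⟧ = ⟦broke⟧ = {4, 5, 6, 7, 8, 9, 11, 12, 14, 16}
⟦plate⟧ = {1, 4, 5, 7, 8, 10, 13, 14, 15, 16}
… ∩ ⟦beside 4⟧ = {1, 4, 5, 7, 8, 10, 13, 14, 15, 16} ∩ {1, 3, 4, 5, 6, 9, 10, 11, 13, 15, 16} = {1, 4, 5, 10, 13, 15, 16}
… ∩ ⟦which broke⟧ = {1, 4, 5, 10, 13, 15, 16} ∩ {4, 5, 6, 7, 8, 9, 11, 12, 14, 16} = {4, 5, 16}
… ∩ ⟦Dutch⟧ = {4, 5, 16} ∩ {5, 6, 9, 15, 16} = {5, 16}
So ⟦Dutch plate beside 4 which broke⟧ = {5, 16}.

{5, 16}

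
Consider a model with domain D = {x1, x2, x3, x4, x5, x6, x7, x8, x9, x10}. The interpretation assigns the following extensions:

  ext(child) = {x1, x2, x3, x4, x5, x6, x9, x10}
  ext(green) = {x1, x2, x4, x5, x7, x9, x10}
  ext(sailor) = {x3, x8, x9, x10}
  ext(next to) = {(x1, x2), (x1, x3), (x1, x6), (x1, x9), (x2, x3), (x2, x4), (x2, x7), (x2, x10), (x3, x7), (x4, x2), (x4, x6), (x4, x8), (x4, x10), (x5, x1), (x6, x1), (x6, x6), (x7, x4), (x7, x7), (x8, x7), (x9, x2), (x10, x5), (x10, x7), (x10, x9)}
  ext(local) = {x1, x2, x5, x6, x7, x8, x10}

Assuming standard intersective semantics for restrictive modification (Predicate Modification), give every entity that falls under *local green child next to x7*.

{x2, x10}

⟦next to x7⟧ = {x : ⟨x, x7⟩ ∈ ⟦next to⟧} = {x2, x3, x7, x8, x10}
⟦child⟧ = {x1, x2, x3, x4, x5, x6, x9, x10}
… ∩ ⟦next to x7⟧ = {x1, x2, x3, x4, x5, x6, x9, x10} ∩ {x2, x3, x7, x8, x10} = {x2, x3, x10}
… ∩ ⟦local⟧ = {x2, x3, x10} ∩ {x1, x2, x5, x6, x7, x8, x10} = {x2, x10}
… ∩ ⟦green⟧ = {x2, x10} ∩ {x1, x2, x4, x5, x7, x9, x10} = {x2, x10}
So ⟦local green child next to x7⟧ = {x2, x10}.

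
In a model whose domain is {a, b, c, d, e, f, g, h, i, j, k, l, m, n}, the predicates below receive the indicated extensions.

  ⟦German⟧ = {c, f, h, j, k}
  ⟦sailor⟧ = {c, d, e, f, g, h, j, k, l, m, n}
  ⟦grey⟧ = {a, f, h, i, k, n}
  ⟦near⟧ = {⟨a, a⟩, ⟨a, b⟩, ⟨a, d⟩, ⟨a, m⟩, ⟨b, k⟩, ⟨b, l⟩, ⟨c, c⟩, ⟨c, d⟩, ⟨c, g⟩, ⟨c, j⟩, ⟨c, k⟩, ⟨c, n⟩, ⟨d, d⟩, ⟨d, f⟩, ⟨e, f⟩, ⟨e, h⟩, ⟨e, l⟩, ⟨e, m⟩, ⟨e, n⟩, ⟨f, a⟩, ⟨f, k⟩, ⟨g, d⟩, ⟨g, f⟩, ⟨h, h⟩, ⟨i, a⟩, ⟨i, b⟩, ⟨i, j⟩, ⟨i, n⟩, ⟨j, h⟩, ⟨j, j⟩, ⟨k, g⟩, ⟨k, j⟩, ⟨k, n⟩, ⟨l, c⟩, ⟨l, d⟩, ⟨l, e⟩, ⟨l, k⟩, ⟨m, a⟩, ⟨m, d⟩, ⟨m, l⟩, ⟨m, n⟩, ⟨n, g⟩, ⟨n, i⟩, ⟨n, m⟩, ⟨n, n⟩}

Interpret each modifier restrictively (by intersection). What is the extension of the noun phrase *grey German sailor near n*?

⟦near n⟧ = {x : ⟨x, n⟩ ∈ ⟦near⟧} = {c, e, i, k, m, n}
⟦sailor⟧ = {c, d, e, f, g, h, j, k, l, m, n}
… ∩ ⟦near n⟧ = {c, d, e, f, g, h, j, k, l, m, n} ∩ {c, e, i, k, m, n} = {c, e, k, m, n}
… ∩ ⟦grey⟧ = {c, e, k, m, n} ∩ {a, f, h, i, k, n} = {k, n}
… ∩ ⟦German⟧ = {k, n} ∩ {c, f, h, j, k} = {k}
So ⟦grey German sailor near n⟧ = {k}.

{k}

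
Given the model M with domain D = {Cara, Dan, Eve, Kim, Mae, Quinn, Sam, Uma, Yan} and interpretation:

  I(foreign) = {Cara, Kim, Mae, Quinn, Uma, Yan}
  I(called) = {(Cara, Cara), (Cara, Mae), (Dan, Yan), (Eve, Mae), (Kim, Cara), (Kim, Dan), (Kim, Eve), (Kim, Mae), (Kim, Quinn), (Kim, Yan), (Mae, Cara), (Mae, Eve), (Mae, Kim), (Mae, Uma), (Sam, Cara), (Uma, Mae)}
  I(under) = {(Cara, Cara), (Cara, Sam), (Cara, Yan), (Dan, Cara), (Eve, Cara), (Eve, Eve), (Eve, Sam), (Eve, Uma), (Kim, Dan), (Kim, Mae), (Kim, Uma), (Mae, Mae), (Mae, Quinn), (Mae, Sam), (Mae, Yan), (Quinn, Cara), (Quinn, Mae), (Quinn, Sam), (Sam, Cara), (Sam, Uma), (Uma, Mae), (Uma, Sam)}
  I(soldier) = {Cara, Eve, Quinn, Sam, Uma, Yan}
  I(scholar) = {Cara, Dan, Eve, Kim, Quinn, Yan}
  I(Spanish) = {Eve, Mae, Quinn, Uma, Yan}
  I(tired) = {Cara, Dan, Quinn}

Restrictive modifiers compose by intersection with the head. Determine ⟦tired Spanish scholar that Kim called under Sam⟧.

⟦that Kim called⟧ = {x : ⟨Kim, x⟩ ∈ ⟦called⟧} = {Cara, Dan, Eve, Mae, Quinn, Yan}
⟦under Sam⟧ = {x : ⟨x, Sam⟩ ∈ ⟦under⟧} = {Cara, Eve, Mae, Quinn, Uma}
⟦scholar⟧ = {Cara, Dan, Eve, Kim, Quinn, Yan}
… ∩ ⟦that Kim called⟧ = {Cara, Dan, Eve, Kim, Quinn, Yan} ∩ {Cara, Dan, Eve, Mae, Quinn, Yan} = {Cara, Dan, Eve, Quinn, Yan}
… ∩ ⟦under Sam⟧ = {Cara, Dan, Eve, Quinn, Yan} ∩ {Cara, Eve, Mae, Quinn, Uma} = {Cara, Eve, Quinn}
… ∩ ⟦tired⟧ = {Cara, Eve, Quinn} ∩ {Cara, Dan, Quinn} = {Cara, Quinn}
… ∩ ⟦Spanish⟧ = {Cara, Quinn} ∩ {Eve, Mae, Quinn, Uma, Yan} = {Quinn}
So ⟦tired Spanish scholar that Kim called under Sam⟧ = {Quinn}.

{Quinn}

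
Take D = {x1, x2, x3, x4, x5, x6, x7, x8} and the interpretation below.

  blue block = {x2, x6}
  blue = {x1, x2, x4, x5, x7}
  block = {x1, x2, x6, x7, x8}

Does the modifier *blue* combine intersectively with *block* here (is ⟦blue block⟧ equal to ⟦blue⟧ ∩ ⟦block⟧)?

⟦blue⟧ ∩ ⟦block⟧ = {x1, x2, x4, x5, x7} ∩ {x1, x2, x6, x7, x8} = {x1, x2, x7}
Observed ⟦blue block⟧ = {x2, x6}.
These differ, so the modifier is not intersective in this model.

no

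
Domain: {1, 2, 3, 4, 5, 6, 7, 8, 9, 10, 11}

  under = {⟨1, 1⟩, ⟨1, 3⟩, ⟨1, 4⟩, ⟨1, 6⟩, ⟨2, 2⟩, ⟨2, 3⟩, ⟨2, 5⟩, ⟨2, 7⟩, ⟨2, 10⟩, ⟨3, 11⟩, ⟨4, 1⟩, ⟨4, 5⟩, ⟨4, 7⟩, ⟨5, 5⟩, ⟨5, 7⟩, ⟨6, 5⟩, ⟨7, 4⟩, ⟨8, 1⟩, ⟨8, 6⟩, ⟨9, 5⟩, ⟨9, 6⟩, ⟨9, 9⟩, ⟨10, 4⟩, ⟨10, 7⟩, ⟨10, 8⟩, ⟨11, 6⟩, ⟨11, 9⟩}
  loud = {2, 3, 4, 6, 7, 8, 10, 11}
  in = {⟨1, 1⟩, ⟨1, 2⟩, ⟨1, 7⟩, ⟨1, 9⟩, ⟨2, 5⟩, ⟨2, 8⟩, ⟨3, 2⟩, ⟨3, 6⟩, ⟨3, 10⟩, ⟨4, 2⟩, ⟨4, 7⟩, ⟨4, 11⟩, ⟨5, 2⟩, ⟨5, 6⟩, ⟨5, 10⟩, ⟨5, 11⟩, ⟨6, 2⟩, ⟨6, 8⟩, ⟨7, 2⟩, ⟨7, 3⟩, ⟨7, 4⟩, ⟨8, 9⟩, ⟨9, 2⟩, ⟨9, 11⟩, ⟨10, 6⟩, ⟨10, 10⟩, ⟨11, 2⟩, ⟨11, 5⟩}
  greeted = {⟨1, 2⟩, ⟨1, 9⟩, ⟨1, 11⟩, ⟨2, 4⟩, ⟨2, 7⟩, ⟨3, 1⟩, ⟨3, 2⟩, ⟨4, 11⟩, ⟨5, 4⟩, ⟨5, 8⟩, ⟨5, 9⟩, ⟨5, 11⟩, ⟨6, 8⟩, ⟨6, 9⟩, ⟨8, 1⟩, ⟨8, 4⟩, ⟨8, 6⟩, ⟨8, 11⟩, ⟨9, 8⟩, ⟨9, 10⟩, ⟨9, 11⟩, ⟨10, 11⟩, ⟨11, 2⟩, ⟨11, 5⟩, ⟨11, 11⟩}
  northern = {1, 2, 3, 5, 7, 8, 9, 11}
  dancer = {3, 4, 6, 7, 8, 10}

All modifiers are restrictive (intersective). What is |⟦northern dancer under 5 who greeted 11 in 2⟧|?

0

⟦under 5⟧ = {x : ⟨x, 5⟩ ∈ ⟦under⟧} = {2, 4, 5, 6, 9}
⟦who greeted 11⟧ = {x : ⟨x, 11⟩ ∈ ⟦greeted⟧} = {1, 4, 5, 8, 9, 10, 11}
⟦in 2⟧ = {x : ⟨x, 2⟩ ∈ ⟦in⟧} = {1, 3, 4, 5, 6, 7, 9, 11}
⟦dancer⟧ = {3, 4, 6, 7, 8, 10}
… ∩ ⟦under 5⟧ = {3, 4, 6, 7, 8, 10} ∩ {2, 4, 5, 6, 9} = {4, 6}
… ∩ ⟦who greeted 11⟧ = {4, 6} ∩ {1, 4, 5, 8, 9, 10, 11} = {4}
… ∩ ⟦in 2⟧ = {4} ∩ {1, 3, 4, 5, 6, 7, 9, 11} = {4}
… ∩ ⟦northern⟧ = {4} ∩ {1, 2, 3, 5, 7, 8, 9, 11} = ∅
⟦northern dancer under 5 who greeted 11 in 2⟧ = ∅, so the cardinality is 0.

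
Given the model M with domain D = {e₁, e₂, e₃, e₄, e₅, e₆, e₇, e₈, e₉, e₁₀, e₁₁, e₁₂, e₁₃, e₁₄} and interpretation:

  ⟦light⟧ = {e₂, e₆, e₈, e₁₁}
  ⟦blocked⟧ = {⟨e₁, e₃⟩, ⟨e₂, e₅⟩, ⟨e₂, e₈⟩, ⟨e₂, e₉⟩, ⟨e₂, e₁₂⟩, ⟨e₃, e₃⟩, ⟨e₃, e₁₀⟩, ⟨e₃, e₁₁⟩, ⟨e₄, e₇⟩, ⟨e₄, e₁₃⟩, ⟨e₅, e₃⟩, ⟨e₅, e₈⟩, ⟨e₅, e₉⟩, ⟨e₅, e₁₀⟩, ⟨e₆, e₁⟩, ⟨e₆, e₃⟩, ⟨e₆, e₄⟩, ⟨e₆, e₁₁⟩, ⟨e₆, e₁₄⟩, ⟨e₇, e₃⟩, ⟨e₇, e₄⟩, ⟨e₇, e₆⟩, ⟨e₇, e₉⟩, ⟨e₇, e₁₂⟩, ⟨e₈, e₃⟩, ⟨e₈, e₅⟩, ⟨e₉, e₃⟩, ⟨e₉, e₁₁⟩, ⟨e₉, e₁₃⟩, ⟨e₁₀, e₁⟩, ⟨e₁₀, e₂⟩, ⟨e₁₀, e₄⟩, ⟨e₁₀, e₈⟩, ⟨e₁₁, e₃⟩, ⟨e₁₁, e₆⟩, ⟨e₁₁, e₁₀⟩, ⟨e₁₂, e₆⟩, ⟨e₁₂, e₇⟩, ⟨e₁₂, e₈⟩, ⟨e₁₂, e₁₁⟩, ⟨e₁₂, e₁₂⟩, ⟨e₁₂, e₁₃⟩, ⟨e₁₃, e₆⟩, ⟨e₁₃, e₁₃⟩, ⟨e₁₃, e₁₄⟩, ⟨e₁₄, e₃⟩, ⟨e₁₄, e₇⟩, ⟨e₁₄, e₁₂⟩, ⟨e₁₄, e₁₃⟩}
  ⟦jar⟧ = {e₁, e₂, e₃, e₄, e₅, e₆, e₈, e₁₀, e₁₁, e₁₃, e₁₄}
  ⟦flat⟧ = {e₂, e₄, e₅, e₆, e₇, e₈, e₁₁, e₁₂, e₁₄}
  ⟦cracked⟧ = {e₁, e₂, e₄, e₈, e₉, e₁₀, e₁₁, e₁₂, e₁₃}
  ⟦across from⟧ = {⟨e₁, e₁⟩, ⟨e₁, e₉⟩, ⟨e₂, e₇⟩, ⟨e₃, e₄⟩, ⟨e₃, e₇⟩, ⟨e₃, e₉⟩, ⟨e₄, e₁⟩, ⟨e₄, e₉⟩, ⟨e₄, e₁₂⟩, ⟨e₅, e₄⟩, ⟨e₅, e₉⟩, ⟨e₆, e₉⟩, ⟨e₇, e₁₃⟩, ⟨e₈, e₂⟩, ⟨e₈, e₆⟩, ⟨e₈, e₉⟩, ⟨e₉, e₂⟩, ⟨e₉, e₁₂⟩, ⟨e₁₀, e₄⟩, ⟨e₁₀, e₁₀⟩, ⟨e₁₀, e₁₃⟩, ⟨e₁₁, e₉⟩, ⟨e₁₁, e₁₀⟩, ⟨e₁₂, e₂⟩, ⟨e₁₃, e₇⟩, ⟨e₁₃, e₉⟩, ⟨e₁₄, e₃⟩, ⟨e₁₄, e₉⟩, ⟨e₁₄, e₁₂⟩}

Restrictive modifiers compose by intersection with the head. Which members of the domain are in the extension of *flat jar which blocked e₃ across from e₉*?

⟦which blocked e₃⟧ = {x : ⟨x, e₃⟩ ∈ ⟦blocked⟧} = {e₁, e₃, e₅, e₆, e₇, e₈, e₉, e₁₁, e₁₄}
⟦across from e₉⟧ = {x : ⟨x, e₉⟩ ∈ ⟦across from⟧} = {e₁, e₃, e₄, e₅, e₆, e₈, e₁₁, e₁₃, e₁₄}
⟦jar⟧ = {e₁, e₂, e₃, e₄, e₅, e₆, e₈, e₁₀, e₁₁, e₁₃, e₁₄}
… ∩ ⟦which blocked e₃⟧ = {e₁, e₂, e₃, e₄, e₅, e₆, e₈, e₁₀, e₁₁, e₁₃, e₁₄} ∩ {e₁, e₃, e₅, e₆, e₇, e₈, e₉, e₁₁, e₁₄} = {e₁, e₃, e₅, e₆, e₈, e₁₁, e₁₄}
… ∩ ⟦across from e₉⟧ = {e₁, e₃, e₅, e₆, e₈, e₁₁, e₁₄} ∩ {e₁, e₃, e₄, e₅, e₆, e₈, e₁₁, e₁₃, e₁₄} = {e₁, e₃, e₅, e₆, e₈, e₁₁, e₁₄}
… ∩ ⟦flat⟧ = {e₁, e₃, e₅, e₆, e₈, e₁₁, e₁₄} ∩ {e₂, e₄, e₅, e₆, e₇, e₈, e₁₁, e₁₂, e₁₄} = {e₅, e₆, e₈, e₁₁, e₁₄}
So ⟦flat jar which blocked e₃ across from e₉⟧ = {e₅, e₆, e₈, e₁₁, e₁₄}.

{e₅, e₆, e₈, e₁₁, e₁₄}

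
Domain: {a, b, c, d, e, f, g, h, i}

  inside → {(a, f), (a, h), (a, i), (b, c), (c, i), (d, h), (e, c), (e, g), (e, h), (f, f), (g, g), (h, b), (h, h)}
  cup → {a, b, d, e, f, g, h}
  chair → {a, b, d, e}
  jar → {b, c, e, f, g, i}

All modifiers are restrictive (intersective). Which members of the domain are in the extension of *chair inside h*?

{a, d, e}

⟦inside h⟧ = {x : ⟨x, h⟩ ∈ ⟦inside⟧} = {a, d, e, h}
⟦chair⟧ = {a, b, d, e}
… ∩ ⟦inside h⟧ = {a, b, d, e} ∩ {a, d, e, h} = {a, d, e}
So ⟦chair inside h⟧ = {a, d, e}.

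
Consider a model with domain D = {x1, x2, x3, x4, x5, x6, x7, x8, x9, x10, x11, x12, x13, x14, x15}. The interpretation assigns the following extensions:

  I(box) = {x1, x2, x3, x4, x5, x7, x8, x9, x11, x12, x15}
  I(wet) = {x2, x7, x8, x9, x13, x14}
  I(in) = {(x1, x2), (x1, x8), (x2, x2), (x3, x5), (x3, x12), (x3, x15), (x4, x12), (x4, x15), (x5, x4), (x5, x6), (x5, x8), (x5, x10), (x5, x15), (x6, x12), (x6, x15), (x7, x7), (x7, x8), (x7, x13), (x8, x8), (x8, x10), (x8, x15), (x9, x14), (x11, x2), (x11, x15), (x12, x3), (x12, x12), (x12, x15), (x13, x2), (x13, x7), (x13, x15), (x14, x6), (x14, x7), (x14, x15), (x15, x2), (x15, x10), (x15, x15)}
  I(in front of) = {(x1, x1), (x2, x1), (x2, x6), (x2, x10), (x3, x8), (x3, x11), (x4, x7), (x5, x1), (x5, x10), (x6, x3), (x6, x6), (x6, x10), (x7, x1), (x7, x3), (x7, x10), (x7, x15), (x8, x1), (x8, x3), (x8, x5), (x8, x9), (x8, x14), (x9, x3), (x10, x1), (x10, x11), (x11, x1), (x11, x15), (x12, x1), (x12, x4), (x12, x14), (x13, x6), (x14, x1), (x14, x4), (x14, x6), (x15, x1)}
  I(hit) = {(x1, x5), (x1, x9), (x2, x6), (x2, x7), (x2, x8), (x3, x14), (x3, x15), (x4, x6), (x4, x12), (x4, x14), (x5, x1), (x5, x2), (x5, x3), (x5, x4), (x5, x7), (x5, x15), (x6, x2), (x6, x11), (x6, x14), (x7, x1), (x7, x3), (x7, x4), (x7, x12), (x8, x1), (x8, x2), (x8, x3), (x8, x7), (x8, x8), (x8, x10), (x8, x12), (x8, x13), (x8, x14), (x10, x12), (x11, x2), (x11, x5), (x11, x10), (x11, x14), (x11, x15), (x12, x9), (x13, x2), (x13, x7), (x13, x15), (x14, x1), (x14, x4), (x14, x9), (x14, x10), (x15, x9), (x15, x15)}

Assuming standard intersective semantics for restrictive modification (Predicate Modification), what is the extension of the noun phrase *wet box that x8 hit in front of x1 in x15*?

{x8}

⟦that x8 hit⟧ = {x : ⟨x8, x⟩ ∈ ⟦hit⟧} = {x1, x2, x3, x7, x8, x10, x12, x13, x14}
⟦in front of x1⟧ = {x : ⟨x, x1⟩ ∈ ⟦in front of⟧} = {x1, x2, x5, x7, x8, x10, x11, x12, x14, x15}
⟦in x15⟧ = {x : ⟨x, x15⟩ ∈ ⟦in⟧} = {x3, x4, x5, x6, x8, x11, x12, x13, x14, x15}
⟦box⟧ = {x1, x2, x3, x4, x5, x7, x8, x9, x11, x12, x15}
… ∩ ⟦that x8 hit⟧ = {x1, x2, x3, x4, x5, x7, x8, x9, x11, x12, x15} ∩ {x1, x2, x3, x7, x8, x10, x12, x13, x14} = {x1, x2, x3, x7, x8, x12}
… ∩ ⟦in front of x1⟧ = {x1, x2, x3, x7, x8, x12} ∩ {x1, x2, x5, x7, x8, x10, x11, x12, x14, x15} = {x1, x2, x7, x8, x12}
… ∩ ⟦in x15⟧ = {x1, x2, x7, x8, x12} ∩ {x3, x4, x5, x6, x8, x11, x12, x13, x14, x15} = {x8, x12}
… ∩ ⟦wet⟧ = {x8, x12} ∩ {x2, x7, x8, x9, x13, x14} = {x8}
So ⟦wet box that x8 hit in front of x1 in x15⟧ = {x8}.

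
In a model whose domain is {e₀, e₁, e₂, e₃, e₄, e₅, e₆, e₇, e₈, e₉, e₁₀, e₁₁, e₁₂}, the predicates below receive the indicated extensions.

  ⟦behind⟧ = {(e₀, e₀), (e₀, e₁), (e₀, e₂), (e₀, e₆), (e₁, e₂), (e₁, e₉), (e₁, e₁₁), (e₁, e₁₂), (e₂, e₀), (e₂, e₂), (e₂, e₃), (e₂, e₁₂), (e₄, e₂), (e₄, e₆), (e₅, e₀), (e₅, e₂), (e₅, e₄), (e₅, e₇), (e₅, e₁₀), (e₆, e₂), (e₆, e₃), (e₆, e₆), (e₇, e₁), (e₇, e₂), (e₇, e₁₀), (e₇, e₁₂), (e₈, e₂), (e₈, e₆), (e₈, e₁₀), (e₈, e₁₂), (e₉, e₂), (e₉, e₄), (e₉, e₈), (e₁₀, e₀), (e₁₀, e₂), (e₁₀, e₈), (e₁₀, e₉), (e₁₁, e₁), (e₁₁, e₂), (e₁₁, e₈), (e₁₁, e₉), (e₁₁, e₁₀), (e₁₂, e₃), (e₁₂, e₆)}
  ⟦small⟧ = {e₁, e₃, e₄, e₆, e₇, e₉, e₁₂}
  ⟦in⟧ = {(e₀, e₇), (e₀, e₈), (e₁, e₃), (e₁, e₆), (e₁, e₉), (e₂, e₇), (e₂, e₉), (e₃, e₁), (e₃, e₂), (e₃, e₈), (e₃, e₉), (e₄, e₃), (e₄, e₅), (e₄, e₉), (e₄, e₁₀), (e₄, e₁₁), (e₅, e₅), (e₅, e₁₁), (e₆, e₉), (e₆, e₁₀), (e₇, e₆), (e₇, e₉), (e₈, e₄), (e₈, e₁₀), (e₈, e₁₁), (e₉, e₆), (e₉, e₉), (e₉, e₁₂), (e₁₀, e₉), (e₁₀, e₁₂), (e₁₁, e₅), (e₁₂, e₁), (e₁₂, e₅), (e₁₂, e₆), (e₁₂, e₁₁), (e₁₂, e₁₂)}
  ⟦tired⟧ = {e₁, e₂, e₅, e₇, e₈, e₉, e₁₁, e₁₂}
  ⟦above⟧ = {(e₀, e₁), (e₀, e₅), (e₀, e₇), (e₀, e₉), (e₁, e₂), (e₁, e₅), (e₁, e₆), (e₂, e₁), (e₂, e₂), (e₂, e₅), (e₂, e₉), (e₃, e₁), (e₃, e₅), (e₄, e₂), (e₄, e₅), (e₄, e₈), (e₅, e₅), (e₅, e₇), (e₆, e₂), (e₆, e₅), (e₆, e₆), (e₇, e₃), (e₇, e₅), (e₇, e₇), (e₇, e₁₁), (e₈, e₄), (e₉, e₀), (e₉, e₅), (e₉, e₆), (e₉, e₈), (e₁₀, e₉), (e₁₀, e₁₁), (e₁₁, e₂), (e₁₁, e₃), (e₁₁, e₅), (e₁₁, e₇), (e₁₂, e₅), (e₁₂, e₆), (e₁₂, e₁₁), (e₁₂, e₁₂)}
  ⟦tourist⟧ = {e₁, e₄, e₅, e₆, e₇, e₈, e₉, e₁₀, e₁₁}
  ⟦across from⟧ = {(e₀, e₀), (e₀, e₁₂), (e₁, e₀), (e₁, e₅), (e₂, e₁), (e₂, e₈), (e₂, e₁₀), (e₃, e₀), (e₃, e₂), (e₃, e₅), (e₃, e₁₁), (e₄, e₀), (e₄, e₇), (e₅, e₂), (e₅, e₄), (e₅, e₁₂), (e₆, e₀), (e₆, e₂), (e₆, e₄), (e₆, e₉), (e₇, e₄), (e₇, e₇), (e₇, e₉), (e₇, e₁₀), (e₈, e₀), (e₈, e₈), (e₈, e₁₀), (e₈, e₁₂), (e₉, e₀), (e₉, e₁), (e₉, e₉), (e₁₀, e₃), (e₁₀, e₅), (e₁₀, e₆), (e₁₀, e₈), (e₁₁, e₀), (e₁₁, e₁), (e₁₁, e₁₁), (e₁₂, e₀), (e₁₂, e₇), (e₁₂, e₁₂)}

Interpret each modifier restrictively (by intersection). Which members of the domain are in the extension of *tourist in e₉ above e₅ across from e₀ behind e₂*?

⟦in e₉⟧ = {x : ⟨x, e₉⟩ ∈ ⟦in⟧} = {e₁, e₂, e₃, e₄, e₆, e₇, e₉, e₁₀}
⟦above e₅⟧ = {x : ⟨x, e₅⟩ ∈ ⟦above⟧} = {e₀, e₁, e₂, e₃, e₄, e₅, e₆, e₇, e₉, e₁₁, e₁₂}
⟦across from e₀⟧ = {x : ⟨x, e₀⟩ ∈ ⟦across from⟧} = {e₀, e₁, e₃, e₄, e₆, e₈, e₉, e₁₁, e₁₂}
⟦behind e₂⟧ = {x : ⟨x, e₂⟩ ∈ ⟦behind⟧} = {e₀, e₁, e₂, e₄, e₅, e₆, e₇, e₈, e₉, e₁₀, e₁₁}
⟦tourist⟧ = {e₁, e₄, e₅, e₆, e₇, e₈, e₉, e₁₀, e₁₁}
… ∩ ⟦in e₉⟧ = {e₁, e₄, e₅, e₆, e₇, e₈, e₉, e₁₀, e₁₁} ∩ {e₁, e₂, e₃, e₄, e₆, e₇, e₉, e₁₀} = {e₁, e₄, e₆, e₇, e₉, e₁₀}
… ∩ ⟦above e₅⟧ = {e₁, e₄, e₆, e₇, e₉, e₁₀} ∩ {e₀, e₁, e₂, e₃, e₄, e₅, e₆, e₇, e₉, e₁₁, e₁₂} = {e₁, e₄, e₆, e₇, e₉}
… ∩ ⟦across from e₀⟧ = {e₁, e₄, e₆, e₇, e₉} ∩ {e₀, e₁, e₃, e₄, e₆, e₈, e₉, e₁₁, e₁₂} = {e₁, e₄, e₆, e₉}
… ∩ ⟦behind e₂⟧ = {e₁, e₄, e₆, e₉} ∩ {e₀, e₁, e₂, e₄, e₅, e₆, e₇, e₈, e₉, e₁₀, e₁₁} = {e₁, e₄, e₆, e₉}
So ⟦tourist in e₉ above e₅ across from e₀ behind e₂⟧ = {e₁, e₄, e₆, e₉}.

{e₁, e₄, e₆, e₉}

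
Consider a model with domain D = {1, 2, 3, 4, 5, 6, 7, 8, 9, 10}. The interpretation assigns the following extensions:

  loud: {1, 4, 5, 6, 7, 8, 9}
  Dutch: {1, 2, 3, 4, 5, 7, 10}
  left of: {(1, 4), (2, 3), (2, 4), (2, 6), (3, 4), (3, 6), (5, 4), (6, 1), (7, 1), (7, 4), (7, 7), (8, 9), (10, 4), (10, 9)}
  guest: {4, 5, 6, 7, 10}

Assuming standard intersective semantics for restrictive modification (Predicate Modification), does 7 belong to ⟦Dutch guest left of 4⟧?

yes

⟦left of 4⟧ = {x : ⟨x, 4⟩ ∈ ⟦left of⟧} = {1, 2, 3, 5, 7, 10}
⟦guest⟧ = {4, 5, 6, 7, 10}
… ∩ ⟦left of 4⟧ = {4, 5, 6, 7, 10} ∩ {1, 2, 3, 5, 7, 10} = {5, 7, 10}
… ∩ ⟦Dutch⟧ = {5, 7, 10} ∩ {1, 2, 3, 4, 5, 7, 10} = {5, 7, 10}
⟦Dutch guest left of 4⟧ = {5, 7, 10}; 7 ∈ this set.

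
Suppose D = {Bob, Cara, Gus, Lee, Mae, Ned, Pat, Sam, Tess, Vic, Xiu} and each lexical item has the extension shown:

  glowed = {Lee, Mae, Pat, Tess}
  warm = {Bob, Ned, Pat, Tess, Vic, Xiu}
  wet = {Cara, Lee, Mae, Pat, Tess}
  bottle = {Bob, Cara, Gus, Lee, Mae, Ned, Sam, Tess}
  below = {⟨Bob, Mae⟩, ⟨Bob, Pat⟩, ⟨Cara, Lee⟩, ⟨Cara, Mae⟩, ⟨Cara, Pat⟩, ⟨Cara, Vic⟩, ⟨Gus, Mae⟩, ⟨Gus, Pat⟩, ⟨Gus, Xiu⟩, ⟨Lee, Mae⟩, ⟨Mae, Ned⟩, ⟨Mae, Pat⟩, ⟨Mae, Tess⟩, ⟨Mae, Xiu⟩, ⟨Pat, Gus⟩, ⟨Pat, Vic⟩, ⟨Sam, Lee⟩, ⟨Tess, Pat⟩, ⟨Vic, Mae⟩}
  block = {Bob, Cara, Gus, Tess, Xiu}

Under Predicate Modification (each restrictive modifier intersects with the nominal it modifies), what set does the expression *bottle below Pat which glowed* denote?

⟦below Pat⟧ = {x : ⟨x, Pat⟩ ∈ ⟦below⟧} = {Bob, Cara, Gus, Mae, Tess}
⟦which glowed⟧ = ⟦glowed⟧ = {Lee, Mae, Pat, Tess}
⟦bottle⟧ = {Bob, Cara, Gus, Lee, Mae, Ned, Sam, Tess}
… ∩ ⟦below Pat⟧ = {Bob, Cara, Gus, Lee, Mae, Ned, Sam, Tess} ∩ {Bob, Cara, Gus, Mae, Tess} = {Bob, Cara, Gus, Mae, Tess}
… ∩ ⟦which glowed⟧ = {Bob, Cara, Gus, Mae, Tess} ∩ {Lee, Mae, Pat, Tess} = {Mae, Tess}
So ⟦bottle below Pat which glowed⟧ = {Mae, Tess}.

{Mae, Tess}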